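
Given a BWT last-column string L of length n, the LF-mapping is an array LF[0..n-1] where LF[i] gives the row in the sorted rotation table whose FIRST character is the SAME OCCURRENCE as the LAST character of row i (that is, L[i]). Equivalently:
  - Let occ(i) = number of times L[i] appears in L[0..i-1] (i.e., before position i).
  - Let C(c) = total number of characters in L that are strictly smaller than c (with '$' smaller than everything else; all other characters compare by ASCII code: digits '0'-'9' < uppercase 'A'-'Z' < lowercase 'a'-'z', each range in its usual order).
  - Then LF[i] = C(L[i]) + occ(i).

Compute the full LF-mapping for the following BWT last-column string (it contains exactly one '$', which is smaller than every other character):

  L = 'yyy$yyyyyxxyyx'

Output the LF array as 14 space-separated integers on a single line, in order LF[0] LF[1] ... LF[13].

Answer: 4 5 6 0 7 8 9 10 11 1 2 12 13 3

Derivation:
Char counts: '$':1, 'x':3, 'y':10
C (first-col start): C('$')=0, C('x')=1, C('y')=4
L[0]='y': occ=0, LF[0]=C('y')+0=4+0=4
L[1]='y': occ=1, LF[1]=C('y')+1=4+1=5
L[2]='y': occ=2, LF[2]=C('y')+2=4+2=6
L[3]='$': occ=0, LF[3]=C('$')+0=0+0=0
L[4]='y': occ=3, LF[4]=C('y')+3=4+3=7
L[5]='y': occ=4, LF[5]=C('y')+4=4+4=8
L[6]='y': occ=5, LF[6]=C('y')+5=4+5=9
L[7]='y': occ=6, LF[7]=C('y')+6=4+6=10
L[8]='y': occ=7, LF[8]=C('y')+7=4+7=11
L[9]='x': occ=0, LF[9]=C('x')+0=1+0=1
L[10]='x': occ=1, LF[10]=C('x')+1=1+1=2
L[11]='y': occ=8, LF[11]=C('y')+8=4+8=12
L[12]='y': occ=9, LF[12]=C('y')+9=4+9=13
L[13]='x': occ=2, LF[13]=C('x')+2=1+2=3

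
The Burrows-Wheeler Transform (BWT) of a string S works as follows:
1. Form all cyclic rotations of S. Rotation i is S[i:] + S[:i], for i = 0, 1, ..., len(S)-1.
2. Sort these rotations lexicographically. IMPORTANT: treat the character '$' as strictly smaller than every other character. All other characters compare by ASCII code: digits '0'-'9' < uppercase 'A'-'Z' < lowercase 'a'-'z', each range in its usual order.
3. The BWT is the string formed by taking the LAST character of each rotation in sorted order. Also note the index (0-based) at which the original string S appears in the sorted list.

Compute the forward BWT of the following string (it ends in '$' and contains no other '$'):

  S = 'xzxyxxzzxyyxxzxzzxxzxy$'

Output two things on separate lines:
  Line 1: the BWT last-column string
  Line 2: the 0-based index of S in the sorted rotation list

All 23 rotations (rotation i = S[i:]+S[:i]):
  rot[0] = xzxyxxzzxyyxxzxzzxxzxy$
  rot[1] = zxyxxzzxyyxxzxzzxxzxy$x
  rot[2] = xyxxzzxyyxxzxzzxxzxy$xz
  rot[3] = yxxzzxyyxxzxzzxxzxy$xzx
  rot[4] = xxzzxyyxxzxzzxxzxy$xzxy
  rot[5] = xzzxyyxxzxzzxxzxy$xzxyx
  rot[6] = zzxyyxxzxzzxxzxy$xzxyxx
  rot[7] = zxyyxxzxzzxxzxy$xzxyxxz
  rot[8] = xyyxxzxzzxxzxy$xzxyxxzz
  rot[9] = yyxxzxzzxxzxy$xzxyxxzzx
  rot[10] = yxxzxzzxxzxy$xzxyxxzzxy
  rot[11] = xxzxzzxxzxy$xzxyxxzzxyy
  rot[12] = xzxzzxxzxy$xzxyxxzzxyyx
  rot[13] = zxzzxxzxy$xzxyxxzzxyyxx
  rot[14] = xzzxxzxy$xzxyxxzzxyyxxz
  rot[15] = zzxxzxy$xzxyxxzzxyyxxzx
  rot[16] = zxxzxy$xzxyxxzzxyyxxzxz
  rot[17] = xxzxy$xzxyxxzzxyyxxzxzz
  rot[18] = xzxy$xzxyxxzzxyyxxzxzzx
  rot[19] = zxy$xzxyxxzzxyyxxzxzzxx
  rot[20] = xy$xzxyxxzzxyyxxzxzzxxz
  rot[21] = y$xzxyxxzzxyyxxzxzzxxzx
  rot[22] = $xzxyxxzzxyyxxzxzzxxzxy
Sorted (with $ < everything):
  sorted[0] = $xzxyxxzzxyyxxzxzzxxzxy  (last char: 'y')
  sorted[1] = xxzxy$xzxyxxzzxyyxxzxzz  (last char: 'z')
  sorted[2] = xxzxzzxxzxy$xzxyxxzzxyy  (last char: 'y')
  sorted[3] = xxzzxyyxxzxzzxxzxy$xzxy  (last char: 'y')
  sorted[4] = xy$xzxyxxzzxyyxxzxzzxxz  (last char: 'z')
  sorted[5] = xyxxzzxyyxxzxzzxxzxy$xz  (last char: 'z')
  sorted[6] = xyyxxzxzzxxzxy$xzxyxxzz  (last char: 'z')
  sorted[7] = xzxy$xzxyxxzzxyyxxzxzzx  (last char: 'x')
  sorted[8] = xzxyxxzzxyyxxzxzzxxzxy$  (last char: '$')
  sorted[9] = xzxzzxxzxy$xzxyxxzzxyyx  (last char: 'x')
  sorted[10] = xzzxxzxy$xzxyxxzzxyyxxz  (last char: 'z')
  sorted[11] = xzzxyyxxzxzzxxzxy$xzxyx  (last char: 'x')
  sorted[12] = y$xzxyxxzzxyyxxzxzzxxzx  (last char: 'x')
  sorted[13] = yxxzxzzxxzxy$xzxyxxzzxy  (last char: 'y')
  sorted[14] = yxxzzxyyxxzxzzxxzxy$xzx  (last char: 'x')
  sorted[15] = yyxxzxzzxxzxy$xzxyxxzzx  (last char: 'x')
  sorted[16] = zxxzxy$xzxyxxzzxyyxxzxz  (last char: 'z')
  sorted[17] = zxy$xzxyxxzzxyyxxzxzzxx  (last char: 'x')
  sorted[18] = zxyxxzzxyyxxzxzzxxzxy$x  (last char: 'x')
  sorted[19] = zxyyxxzxzzxxzxy$xzxyxxz  (last char: 'z')
  sorted[20] = zxzzxxzxy$xzxyxxzzxyyxx  (last char: 'x')
  sorted[21] = zzxxzxy$xzxyxxzzxyyxxzx  (last char: 'x')
  sorted[22] = zzxyyxxzxzzxxzxy$xzxyxx  (last char: 'x')
Last column: yzyyzzzx$xzxxyxxzxxzxxx
Original string S is at sorted index 8

Answer: yzyyzzzx$xzxxyxxzxxzxxx
8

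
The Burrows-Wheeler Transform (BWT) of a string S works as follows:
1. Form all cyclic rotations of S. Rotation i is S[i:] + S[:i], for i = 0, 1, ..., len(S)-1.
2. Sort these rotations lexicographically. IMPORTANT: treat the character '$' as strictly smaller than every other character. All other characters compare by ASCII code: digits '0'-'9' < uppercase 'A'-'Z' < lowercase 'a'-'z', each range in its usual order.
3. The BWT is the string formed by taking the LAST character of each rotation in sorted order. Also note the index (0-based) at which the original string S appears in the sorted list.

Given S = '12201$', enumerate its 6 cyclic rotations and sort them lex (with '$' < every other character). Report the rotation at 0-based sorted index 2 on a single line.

All 6 rotations (rotation i = S[i:]+S[:i]):
  rot[0] = 12201$
  rot[1] = 2201$1
  rot[2] = 201$12
  rot[3] = 01$122
  rot[4] = 1$1220
  rot[5] = $12201
Sorted (with $ < everything):
  sorted[0] = $12201
  sorted[1] = 01$122
  sorted[2] = 1$1220
  sorted[3] = 12201$
  sorted[4] = 201$12
  sorted[5] = 2201$1
sorted[2] = 1$1220

Answer: 1$1220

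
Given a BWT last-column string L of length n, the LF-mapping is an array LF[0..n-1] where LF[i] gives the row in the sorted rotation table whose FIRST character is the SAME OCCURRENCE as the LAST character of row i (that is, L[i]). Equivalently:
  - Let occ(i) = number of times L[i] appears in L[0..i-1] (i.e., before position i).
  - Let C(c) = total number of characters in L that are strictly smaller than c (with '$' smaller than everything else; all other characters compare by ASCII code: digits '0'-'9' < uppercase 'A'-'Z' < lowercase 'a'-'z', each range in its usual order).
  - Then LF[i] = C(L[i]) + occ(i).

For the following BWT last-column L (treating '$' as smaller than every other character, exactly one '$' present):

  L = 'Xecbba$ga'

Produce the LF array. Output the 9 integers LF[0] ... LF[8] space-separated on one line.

Answer: 1 7 6 4 5 2 0 8 3

Derivation:
Char counts: '$':1, 'X':1, 'a':2, 'b':2, 'c':1, 'e':1, 'g':1
C (first-col start): C('$')=0, C('X')=1, C('a')=2, C('b')=4, C('c')=6, C('e')=7, C('g')=8
L[0]='X': occ=0, LF[0]=C('X')+0=1+0=1
L[1]='e': occ=0, LF[1]=C('e')+0=7+0=7
L[2]='c': occ=0, LF[2]=C('c')+0=6+0=6
L[3]='b': occ=0, LF[3]=C('b')+0=4+0=4
L[4]='b': occ=1, LF[4]=C('b')+1=4+1=5
L[5]='a': occ=0, LF[5]=C('a')+0=2+0=2
L[6]='$': occ=0, LF[6]=C('$')+0=0+0=0
L[7]='g': occ=0, LF[7]=C('g')+0=8+0=8
L[8]='a': occ=1, LF[8]=C('a')+1=2+1=3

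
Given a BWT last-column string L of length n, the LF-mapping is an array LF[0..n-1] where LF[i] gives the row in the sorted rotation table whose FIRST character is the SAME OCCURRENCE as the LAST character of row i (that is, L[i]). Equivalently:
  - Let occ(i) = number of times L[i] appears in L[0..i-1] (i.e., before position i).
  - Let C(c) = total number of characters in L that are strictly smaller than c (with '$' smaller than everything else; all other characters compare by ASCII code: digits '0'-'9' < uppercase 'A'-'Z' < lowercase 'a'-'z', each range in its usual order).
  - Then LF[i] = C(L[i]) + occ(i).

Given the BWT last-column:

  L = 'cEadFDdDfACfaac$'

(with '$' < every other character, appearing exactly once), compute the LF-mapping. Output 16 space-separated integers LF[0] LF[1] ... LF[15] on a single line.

Char counts: '$':1, 'A':1, 'C':1, 'D':2, 'E':1, 'F':1, 'a':3, 'c':2, 'd':2, 'f':2
C (first-col start): C('$')=0, C('A')=1, C('C')=2, C('D')=3, C('E')=5, C('F')=6, C('a')=7, C('c')=10, C('d')=12, C('f')=14
L[0]='c': occ=0, LF[0]=C('c')+0=10+0=10
L[1]='E': occ=0, LF[1]=C('E')+0=5+0=5
L[2]='a': occ=0, LF[2]=C('a')+0=7+0=7
L[3]='d': occ=0, LF[3]=C('d')+0=12+0=12
L[4]='F': occ=0, LF[4]=C('F')+0=6+0=6
L[5]='D': occ=0, LF[5]=C('D')+0=3+0=3
L[6]='d': occ=1, LF[6]=C('d')+1=12+1=13
L[7]='D': occ=1, LF[7]=C('D')+1=3+1=4
L[8]='f': occ=0, LF[8]=C('f')+0=14+0=14
L[9]='A': occ=0, LF[9]=C('A')+0=1+0=1
L[10]='C': occ=0, LF[10]=C('C')+0=2+0=2
L[11]='f': occ=1, LF[11]=C('f')+1=14+1=15
L[12]='a': occ=1, LF[12]=C('a')+1=7+1=8
L[13]='a': occ=2, LF[13]=C('a')+2=7+2=9
L[14]='c': occ=1, LF[14]=C('c')+1=10+1=11
L[15]='$': occ=0, LF[15]=C('$')+0=0+0=0

Answer: 10 5 7 12 6 3 13 4 14 1 2 15 8 9 11 0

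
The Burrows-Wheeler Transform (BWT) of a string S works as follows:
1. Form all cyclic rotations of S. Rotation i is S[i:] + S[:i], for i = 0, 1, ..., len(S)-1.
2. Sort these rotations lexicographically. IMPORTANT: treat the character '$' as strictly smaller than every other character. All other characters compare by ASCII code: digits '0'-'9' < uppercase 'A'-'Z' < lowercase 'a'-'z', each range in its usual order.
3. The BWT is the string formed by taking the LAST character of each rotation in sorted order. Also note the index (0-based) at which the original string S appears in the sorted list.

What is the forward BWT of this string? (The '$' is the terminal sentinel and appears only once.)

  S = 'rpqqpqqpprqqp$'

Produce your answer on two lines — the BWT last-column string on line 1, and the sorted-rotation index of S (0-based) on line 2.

All 14 rotations (rotation i = S[i:]+S[:i]):
  rot[0] = rpqqpqqpprqqp$
  rot[1] = pqqpqqpprqqp$r
  rot[2] = qqpqqpprqqp$rp
  rot[3] = qpqqpprqqp$rpq
  rot[4] = pqqpprqqp$rpqq
  rot[5] = qqpprqqp$rpqqp
  rot[6] = qpprqqp$rpqqpq
  rot[7] = pprqqp$rpqqpqq
  rot[8] = prqqp$rpqqpqqp
  rot[9] = rqqp$rpqqpqqpp
  rot[10] = qqp$rpqqpqqppr
  rot[11] = qp$rpqqpqqpprq
  rot[12] = p$rpqqpqqpprqq
  rot[13] = $rpqqpqqpprqqp
Sorted (with $ < everything):
  sorted[0] = $rpqqpqqpprqqp  (last char: 'p')
  sorted[1] = p$rpqqpqqpprqq  (last char: 'q')
  sorted[2] = pprqqp$rpqqpqq  (last char: 'q')
  sorted[3] = pqqpprqqp$rpqq  (last char: 'q')
  sorted[4] = pqqpqqpprqqp$r  (last char: 'r')
  sorted[5] = prqqp$rpqqpqqp  (last char: 'p')
  sorted[6] = qp$rpqqpqqpprq  (last char: 'q')
  sorted[7] = qpprqqp$rpqqpq  (last char: 'q')
  sorted[8] = qpqqpprqqp$rpq  (last char: 'q')
  sorted[9] = qqp$rpqqpqqppr  (last char: 'r')
  sorted[10] = qqpprqqp$rpqqp  (last char: 'p')
  sorted[11] = qqpqqpprqqp$rp  (last char: 'p')
  sorted[12] = rpqqpqqpprqqp$  (last char: '$')
  sorted[13] = rqqp$rpqqpqqpp  (last char: 'p')
Last column: pqqqrpqqqrpp$p
Original string S is at sorted index 12

Answer: pqqqrpqqqrpp$p
12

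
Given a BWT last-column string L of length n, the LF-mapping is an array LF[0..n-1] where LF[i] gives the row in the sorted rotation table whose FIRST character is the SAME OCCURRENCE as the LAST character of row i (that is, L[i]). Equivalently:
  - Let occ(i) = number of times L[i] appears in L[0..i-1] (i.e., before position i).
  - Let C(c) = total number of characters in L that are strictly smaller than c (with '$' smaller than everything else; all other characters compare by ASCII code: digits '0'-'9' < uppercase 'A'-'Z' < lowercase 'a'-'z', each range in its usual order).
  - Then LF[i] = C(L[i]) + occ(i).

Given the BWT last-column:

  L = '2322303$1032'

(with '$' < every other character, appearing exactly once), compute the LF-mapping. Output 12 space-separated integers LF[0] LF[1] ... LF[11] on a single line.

Answer: 4 8 5 6 9 1 10 0 3 2 11 7

Derivation:
Char counts: '$':1, '0':2, '1':1, '2':4, '3':4
C (first-col start): C('$')=0, C('0')=1, C('1')=3, C('2')=4, C('3')=8
L[0]='2': occ=0, LF[0]=C('2')+0=4+0=4
L[1]='3': occ=0, LF[1]=C('3')+0=8+0=8
L[2]='2': occ=1, LF[2]=C('2')+1=4+1=5
L[3]='2': occ=2, LF[3]=C('2')+2=4+2=6
L[4]='3': occ=1, LF[4]=C('3')+1=8+1=9
L[5]='0': occ=0, LF[5]=C('0')+0=1+0=1
L[6]='3': occ=2, LF[6]=C('3')+2=8+2=10
L[7]='$': occ=0, LF[7]=C('$')+0=0+0=0
L[8]='1': occ=0, LF[8]=C('1')+0=3+0=3
L[9]='0': occ=1, LF[9]=C('0')+1=1+1=2
L[10]='3': occ=3, LF[10]=C('3')+3=8+3=11
L[11]='2': occ=3, LF[11]=C('2')+3=4+3=7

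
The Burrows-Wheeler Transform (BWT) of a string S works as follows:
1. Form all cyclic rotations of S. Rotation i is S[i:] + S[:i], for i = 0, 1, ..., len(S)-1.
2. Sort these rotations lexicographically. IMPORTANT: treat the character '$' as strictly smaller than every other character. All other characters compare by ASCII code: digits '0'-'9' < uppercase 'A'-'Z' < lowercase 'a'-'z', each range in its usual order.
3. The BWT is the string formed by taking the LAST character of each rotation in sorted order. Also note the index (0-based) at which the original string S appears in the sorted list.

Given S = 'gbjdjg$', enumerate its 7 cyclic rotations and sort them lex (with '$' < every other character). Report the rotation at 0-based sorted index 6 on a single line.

All 7 rotations (rotation i = S[i:]+S[:i]):
  rot[0] = gbjdjg$
  rot[1] = bjdjg$g
  rot[2] = jdjg$gb
  rot[3] = djg$gbj
  rot[4] = jg$gbjd
  rot[5] = g$gbjdj
  rot[6] = $gbjdjg
Sorted (with $ < everything):
  sorted[0] = $gbjdjg
  sorted[1] = bjdjg$g
  sorted[2] = djg$gbj
  sorted[3] = g$gbjdj
  sorted[4] = gbjdjg$
  sorted[5] = jdjg$gb
  sorted[6] = jg$gbjd
sorted[6] = jg$gbjd

Answer: jg$gbjd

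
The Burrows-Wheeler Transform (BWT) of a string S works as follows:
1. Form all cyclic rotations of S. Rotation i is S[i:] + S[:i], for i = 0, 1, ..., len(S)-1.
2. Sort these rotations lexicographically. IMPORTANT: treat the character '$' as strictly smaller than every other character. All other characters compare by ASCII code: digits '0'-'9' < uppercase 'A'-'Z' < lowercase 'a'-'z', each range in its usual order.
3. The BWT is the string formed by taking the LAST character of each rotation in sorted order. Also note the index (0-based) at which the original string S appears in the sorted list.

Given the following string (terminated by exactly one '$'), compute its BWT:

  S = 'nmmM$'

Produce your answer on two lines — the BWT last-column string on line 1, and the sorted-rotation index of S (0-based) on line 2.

All 5 rotations (rotation i = S[i:]+S[:i]):
  rot[0] = nmmM$
  rot[1] = mmM$n
  rot[2] = mM$nm
  rot[3] = M$nmm
  rot[4] = $nmmM
Sorted (with $ < everything):
  sorted[0] = $nmmM  (last char: 'M')
  sorted[1] = M$nmm  (last char: 'm')
  sorted[2] = mM$nm  (last char: 'm')
  sorted[3] = mmM$n  (last char: 'n')
  sorted[4] = nmmM$  (last char: '$')
Last column: Mmmn$
Original string S is at sorted index 4

Answer: Mmmn$
4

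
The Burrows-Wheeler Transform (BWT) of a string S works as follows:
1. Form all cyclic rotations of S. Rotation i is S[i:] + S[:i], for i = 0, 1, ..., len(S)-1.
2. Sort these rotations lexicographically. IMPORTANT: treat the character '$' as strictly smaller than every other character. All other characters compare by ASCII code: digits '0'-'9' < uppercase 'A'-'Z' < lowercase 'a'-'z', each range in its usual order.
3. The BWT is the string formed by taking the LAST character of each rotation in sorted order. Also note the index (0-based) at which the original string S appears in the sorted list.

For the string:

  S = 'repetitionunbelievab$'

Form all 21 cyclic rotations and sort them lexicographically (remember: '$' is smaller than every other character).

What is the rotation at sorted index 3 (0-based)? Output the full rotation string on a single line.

Answer: believab$repetitionun

Derivation:
All 21 rotations (rotation i = S[i:]+S[:i]):
  rot[0] = repetitionunbelievab$
  rot[1] = epetitionunbelievab$r
  rot[2] = petitionunbelievab$re
  rot[3] = etitionunbelievab$rep
  rot[4] = titionunbelievab$repe
  rot[5] = itionunbelievab$repet
  rot[6] = tionunbelievab$repeti
  rot[7] = ionunbelievab$repetit
  rot[8] = onunbelievab$repetiti
  rot[9] = nunbelievab$repetitio
  rot[10] = unbelievab$repetition
  rot[11] = nbelievab$repetitionu
  rot[12] = believab$repetitionun
  rot[13] = elievab$repetitionunb
  rot[14] = lievab$repetitionunbe
  rot[15] = ievab$repetitionunbel
  rot[16] = evab$repetitionunbeli
  rot[17] = vab$repetitionunbelie
  rot[18] = ab$repetitionunbeliev
  rot[19] = b$repetitionunbelieva
  rot[20] = $repetitionunbelievab
Sorted (with $ < everything):
  sorted[0] = $repetitionunbelievab
  sorted[1] = ab$repetitionunbeliev
  sorted[2] = b$repetitionunbelieva
  sorted[3] = believab$repetitionun
  sorted[4] = elievab$repetitionunb
  sorted[5] = epetitionunbelievab$r
  sorted[6] = etitionunbelievab$rep
  sorted[7] = evab$repetitionunbeli
  sorted[8] = ievab$repetitionunbel
  sorted[9] = ionunbelievab$repetit
  sorted[10] = itionunbelievab$repet
  sorted[11] = lievab$repetitionunbe
  sorted[12] = nbelievab$repetitionu
  sorted[13] = nunbelievab$repetitio
  sorted[14] = onunbelievab$repetiti
  sorted[15] = petitionunbelievab$re
  sorted[16] = repetitionunbelievab$
  sorted[17] = tionunbelievab$repeti
  sorted[18] = titionunbelievab$repe
  sorted[19] = unbelievab$repetition
  sorted[20] = vab$repetitionunbelie
sorted[3] = believab$repetitionun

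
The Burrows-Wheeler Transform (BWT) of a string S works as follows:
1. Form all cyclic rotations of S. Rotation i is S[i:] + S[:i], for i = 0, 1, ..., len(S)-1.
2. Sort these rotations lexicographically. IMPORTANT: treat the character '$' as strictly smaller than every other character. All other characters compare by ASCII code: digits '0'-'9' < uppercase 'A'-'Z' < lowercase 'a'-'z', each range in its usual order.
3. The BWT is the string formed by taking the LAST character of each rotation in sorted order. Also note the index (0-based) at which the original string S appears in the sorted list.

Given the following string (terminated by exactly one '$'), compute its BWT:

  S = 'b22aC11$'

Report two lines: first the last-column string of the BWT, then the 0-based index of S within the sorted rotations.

Answer: 11Cb2a2$
7

Derivation:
All 8 rotations (rotation i = S[i:]+S[:i]):
  rot[0] = b22aC11$
  rot[1] = 22aC11$b
  rot[2] = 2aC11$b2
  rot[3] = aC11$b22
  rot[4] = C11$b22a
  rot[5] = 11$b22aC
  rot[6] = 1$b22aC1
  rot[7] = $b22aC11
Sorted (with $ < everything):
  sorted[0] = $b22aC11  (last char: '1')
  sorted[1] = 1$b22aC1  (last char: '1')
  sorted[2] = 11$b22aC  (last char: 'C')
  sorted[3] = 22aC11$b  (last char: 'b')
  sorted[4] = 2aC11$b2  (last char: '2')
  sorted[5] = C11$b22a  (last char: 'a')
  sorted[6] = aC11$b22  (last char: '2')
  sorted[7] = b22aC11$  (last char: '$')
Last column: 11Cb2a2$
Original string S is at sorted index 7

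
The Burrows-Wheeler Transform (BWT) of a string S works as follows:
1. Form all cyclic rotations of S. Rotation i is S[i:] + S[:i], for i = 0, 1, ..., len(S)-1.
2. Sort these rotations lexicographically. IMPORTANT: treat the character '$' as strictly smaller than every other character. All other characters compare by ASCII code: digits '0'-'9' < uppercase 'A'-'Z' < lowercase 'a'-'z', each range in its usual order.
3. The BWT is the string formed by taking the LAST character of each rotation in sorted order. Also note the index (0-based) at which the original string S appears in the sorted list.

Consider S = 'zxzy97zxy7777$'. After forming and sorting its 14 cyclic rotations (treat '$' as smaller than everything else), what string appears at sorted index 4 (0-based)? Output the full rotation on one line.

All 14 rotations (rotation i = S[i:]+S[:i]):
  rot[0] = zxzy97zxy7777$
  rot[1] = xzy97zxy7777$z
  rot[2] = zy97zxy7777$zx
  rot[3] = y97zxy7777$zxz
  rot[4] = 97zxy7777$zxzy
  rot[5] = 7zxy7777$zxzy9
  rot[6] = zxy7777$zxzy97
  rot[7] = xy7777$zxzy97z
  rot[8] = y7777$zxzy97zx
  rot[9] = 7777$zxzy97zxy
  rot[10] = 777$zxzy97zxy7
  rot[11] = 77$zxzy97zxy77
  rot[12] = 7$zxzy97zxy777
  rot[13] = $zxzy97zxy7777
Sorted (with $ < everything):
  sorted[0] = $zxzy97zxy7777
  sorted[1] = 7$zxzy97zxy777
  sorted[2] = 77$zxzy97zxy77
  sorted[3] = 777$zxzy97zxy7
  sorted[4] = 7777$zxzy97zxy
  sorted[5] = 7zxy7777$zxzy9
  sorted[6] = 97zxy7777$zxzy
  sorted[7] = xy7777$zxzy97z
  sorted[8] = xzy97zxy7777$z
  sorted[9] = y7777$zxzy97zx
  sorted[10] = y97zxy7777$zxz
  sorted[11] = zxy7777$zxzy97
  sorted[12] = zxzy97zxy7777$
  sorted[13] = zy97zxy7777$zx
sorted[4] = 7777$zxzy97zxy

Answer: 7777$zxzy97zxy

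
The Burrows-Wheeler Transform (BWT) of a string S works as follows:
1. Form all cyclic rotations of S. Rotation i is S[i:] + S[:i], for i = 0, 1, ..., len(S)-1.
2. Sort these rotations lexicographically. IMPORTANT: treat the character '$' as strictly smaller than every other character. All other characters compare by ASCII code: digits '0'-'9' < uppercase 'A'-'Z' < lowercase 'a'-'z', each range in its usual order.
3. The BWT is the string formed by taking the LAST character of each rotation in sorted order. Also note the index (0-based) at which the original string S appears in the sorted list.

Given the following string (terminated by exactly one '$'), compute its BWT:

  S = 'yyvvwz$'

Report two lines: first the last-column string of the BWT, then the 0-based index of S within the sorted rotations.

Answer: zyvvy$w
5

Derivation:
All 7 rotations (rotation i = S[i:]+S[:i]):
  rot[0] = yyvvwz$
  rot[1] = yvvwz$y
  rot[2] = vvwz$yy
  rot[3] = vwz$yyv
  rot[4] = wz$yyvv
  rot[5] = z$yyvvw
  rot[6] = $yyvvwz
Sorted (with $ < everything):
  sorted[0] = $yyvvwz  (last char: 'z')
  sorted[1] = vvwz$yy  (last char: 'y')
  sorted[2] = vwz$yyv  (last char: 'v')
  sorted[3] = wz$yyvv  (last char: 'v')
  sorted[4] = yvvwz$y  (last char: 'y')
  sorted[5] = yyvvwz$  (last char: '$')
  sorted[6] = z$yyvvw  (last char: 'w')
Last column: zyvvy$w
Original string S is at sorted index 5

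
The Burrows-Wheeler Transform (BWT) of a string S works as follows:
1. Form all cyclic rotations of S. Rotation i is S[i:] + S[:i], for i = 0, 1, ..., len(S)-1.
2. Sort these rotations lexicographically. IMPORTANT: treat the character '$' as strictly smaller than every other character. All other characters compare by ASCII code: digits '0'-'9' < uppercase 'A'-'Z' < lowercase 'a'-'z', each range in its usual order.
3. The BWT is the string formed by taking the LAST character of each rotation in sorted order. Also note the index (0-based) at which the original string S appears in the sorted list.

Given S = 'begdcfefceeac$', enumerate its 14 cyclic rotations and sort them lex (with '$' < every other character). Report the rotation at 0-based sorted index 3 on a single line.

Answer: c$begdcfefceea

Derivation:
All 14 rotations (rotation i = S[i:]+S[:i]):
  rot[0] = begdcfefceeac$
  rot[1] = egdcfefceeac$b
  rot[2] = gdcfefceeac$be
  rot[3] = dcfefceeac$beg
  rot[4] = cfefceeac$begd
  rot[5] = fefceeac$begdc
  rot[6] = efceeac$begdcf
  rot[7] = fceeac$begdcfe
  rot[8] = ceeac$begdcfef
  rot[9] = eeac$begdcfefc
  rot[10] = eac$begdcfefce
  rot[11] = ac$begdcfefcee
  rot[12] = c$begdcfefceea
  rot[13] = $begdcfefceeac
Sorted (with $ < everything):
  sorted[0] = $begdcfefceeac
  sorted[1] = ac$begdcfefcee
  sorted[2] = begdcfefceeac$
  sorted[3] = c$begdcfefceea
  sorted[4] = ceeac$begdcfef
  sorted[5] = cfefceeac$begd
  sorted[6] = dcfefceeac$beg
  sorted[7] = eac$begdcfefce
  sorted[8] = eeac$begdcfefc
  sorted[9] = efceeac$begdcf
  sorted[10] = egdcfefceeac$b
  sorted[11] = fceeac$begdcfe
  sorted[12] = fefceeac$begdc
  sorted[13] = gdcfefceeac$be
sorted[3] = c$begdcfefceea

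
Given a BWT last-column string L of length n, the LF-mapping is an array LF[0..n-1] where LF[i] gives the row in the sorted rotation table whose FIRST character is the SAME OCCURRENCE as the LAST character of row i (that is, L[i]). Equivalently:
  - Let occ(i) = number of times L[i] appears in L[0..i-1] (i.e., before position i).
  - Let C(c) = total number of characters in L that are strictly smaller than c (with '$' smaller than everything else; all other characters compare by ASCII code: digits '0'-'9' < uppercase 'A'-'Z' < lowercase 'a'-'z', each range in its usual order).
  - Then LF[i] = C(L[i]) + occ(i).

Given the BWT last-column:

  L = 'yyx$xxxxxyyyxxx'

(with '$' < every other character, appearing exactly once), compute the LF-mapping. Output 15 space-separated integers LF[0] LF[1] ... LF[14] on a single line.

Answer: 10 11 1 0 2 3 4 5 6 12 13 14 7 8 9

Derivation:
Char counts: '$':1, 'x':9, 'y':5
C (first-col start): C('$')=0, C('x')=1, C('y')=10
L[0]='y': occ=0, LF[0]=C('y')+0=10+0=10
L[1]='y': occ=1, LF[1]=C('y')+1=10+1=11
L[2]='x': occ=0, LF[2]=C('x')+0=1+0=1
L[3]='$': occ=0, LF[3]=C('$')+0=0+0=0
L[4]='x': occ=1, LF[4]=C('x')+1=1+1=2
L[5]='x': occ=2, LF[5]=C('x')+2=1+2=3
L[6]='x': occ=3, LF[6]=C('x')+3=1+3=4
L[7]='x': occ=4, LF[7]=C('x')+4=1+4=5
L[8]='x': occ=5, LF[8]=C('x')+5=1+5=6
L[9]='y': occ=2, LF[9]=C('y')+2=10+2=12
L[10]='y': occ=3, LF[10]=C('y')+3=10+3=13
L[11]='y': occ=4, LF[11]=C('y')+4=10+4=14
L[12]='x': occ=6, LF[12]=C('x')+6=1+6=7
L[13]='x': occ=7, LF[13]=C('x')+7=1+7=8
L[14]='x': occ=8, LF[14]=C('x')+8=1+8=9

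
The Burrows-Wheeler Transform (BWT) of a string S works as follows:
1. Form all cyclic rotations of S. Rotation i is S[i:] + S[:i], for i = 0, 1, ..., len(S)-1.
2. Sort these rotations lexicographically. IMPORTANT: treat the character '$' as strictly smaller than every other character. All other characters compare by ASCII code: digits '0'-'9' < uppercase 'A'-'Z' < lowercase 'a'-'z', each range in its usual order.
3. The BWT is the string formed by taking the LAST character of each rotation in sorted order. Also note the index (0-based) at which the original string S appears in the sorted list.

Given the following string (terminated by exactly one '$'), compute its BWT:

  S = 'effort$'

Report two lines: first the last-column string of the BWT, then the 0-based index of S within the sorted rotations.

Answer: t$effor
1

Derivation:
All 7 rotations (rotation i = S[i:]+S[:i]):
  rot[0] = effort$
  rot[1] = ffort$e
  rot[2] = fort$ef
  rot[3] = ort$eff
  rot[4] = rt$effo
  rot[5] = t$effor
  rot[6] = $effort
Sorted (with $ < everything):
  sorted[0] = $effort  (last char: 't')
  sorted[1] = effort$  (last char: '$')
  sorted[2] = ffort$e  (last char: 'e')
  sorted[3] = fort$ef  (last char: 'f')
  sorted[4] = ort$eff  (last char: 'f')
  sorted[5] = rt$effo  (last char: 'o')
  sorted[6] = t$effor  (last char: 'r')
Last column: t$effor
Original string S is at sorted index 1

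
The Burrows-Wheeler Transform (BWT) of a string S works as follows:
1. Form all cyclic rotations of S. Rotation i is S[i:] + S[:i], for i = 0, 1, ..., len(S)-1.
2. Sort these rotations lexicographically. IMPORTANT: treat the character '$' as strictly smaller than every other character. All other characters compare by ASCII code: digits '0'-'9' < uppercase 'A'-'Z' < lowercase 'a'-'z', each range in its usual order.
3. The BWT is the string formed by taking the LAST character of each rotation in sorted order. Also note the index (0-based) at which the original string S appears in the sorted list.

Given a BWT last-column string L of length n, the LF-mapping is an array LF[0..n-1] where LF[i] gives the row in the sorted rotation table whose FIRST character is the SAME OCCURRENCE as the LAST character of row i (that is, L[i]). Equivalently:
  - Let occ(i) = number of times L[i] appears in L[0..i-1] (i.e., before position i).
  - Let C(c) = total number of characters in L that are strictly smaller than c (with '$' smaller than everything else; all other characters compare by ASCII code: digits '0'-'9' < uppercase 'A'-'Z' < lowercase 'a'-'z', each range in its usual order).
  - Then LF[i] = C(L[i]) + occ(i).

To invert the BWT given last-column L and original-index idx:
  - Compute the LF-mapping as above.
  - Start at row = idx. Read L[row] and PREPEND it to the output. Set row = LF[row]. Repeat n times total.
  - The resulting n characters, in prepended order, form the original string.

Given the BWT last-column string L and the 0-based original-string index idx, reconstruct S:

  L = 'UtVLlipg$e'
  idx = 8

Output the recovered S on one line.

LF mapping: 2 9 3 1 7 6 8 5 0 4
Walk LF starting at row 8, prepending L[row]:
  step 1: row=8, L[8]='$', prepend. Next row=LF[8]=0
  step 2: row=0, L[0]='U', prepend. Next row=LF[0]=2
  step 3: row=2, L[2]='V', prepend. Next row=LF[2]=3
  step 4: row=3, L[3]='L', prepend. Next row=LF[3]=1
  step 5: row=1, L[1]='t', prepend. Next row=LF[1]=9
  step 6: row=9, L[9]='e', prepend. Next row=LF[9]=4
  step 7: row=4, L[4]='l', prepend. Next row=LF[4]=7
  step 8: row=7, L[7]='g', prepend. Next row=LF[7]=5
  step 9: row=5, L[5]='i', prepend. Next row=LF[5]=6
  step 10: row=6, L[6]='p', prepend. Next row=LF[6]=8
Reversed output: pigletLVU$

Answer: pigletLVU$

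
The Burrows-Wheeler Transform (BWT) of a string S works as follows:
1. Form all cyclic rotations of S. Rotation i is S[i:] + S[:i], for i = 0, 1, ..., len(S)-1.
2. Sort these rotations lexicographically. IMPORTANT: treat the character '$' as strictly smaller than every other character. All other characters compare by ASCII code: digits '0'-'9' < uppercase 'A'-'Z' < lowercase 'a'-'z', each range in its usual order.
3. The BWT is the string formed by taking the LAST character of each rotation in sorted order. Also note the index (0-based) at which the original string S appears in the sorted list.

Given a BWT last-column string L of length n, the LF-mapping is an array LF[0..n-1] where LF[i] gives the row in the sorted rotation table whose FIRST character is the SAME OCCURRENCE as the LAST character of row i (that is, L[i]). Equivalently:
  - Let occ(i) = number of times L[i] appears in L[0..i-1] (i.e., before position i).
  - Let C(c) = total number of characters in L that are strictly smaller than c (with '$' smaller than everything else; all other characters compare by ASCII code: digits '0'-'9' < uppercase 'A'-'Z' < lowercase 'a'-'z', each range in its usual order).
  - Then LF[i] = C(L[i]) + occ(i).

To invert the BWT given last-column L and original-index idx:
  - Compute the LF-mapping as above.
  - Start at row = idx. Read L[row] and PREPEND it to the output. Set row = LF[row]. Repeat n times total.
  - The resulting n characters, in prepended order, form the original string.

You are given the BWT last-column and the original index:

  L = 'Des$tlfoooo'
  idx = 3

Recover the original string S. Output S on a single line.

LF mapping: 1 2 9 0 10 4 3 5 6 7 8
Walk LF starting at row 3, prepending L[row]:
  step 1: row=3, L[3]='$', prepend. Next row=LF[3]=0
  step 2: row=0, L[0]='D', prepend. Next row=LF[0]=1
  step 3: row=1, L[1]='e', prepend. Next row=LF[1]=2
  step 4: row=2, L[2]='s', prepend. Next row=LF[2]=9
  step 5: row=9, L[9]='o', prepend. Next row=LF[9]=7
  step 6: row=7, L[7]='o', prepend. Next row=LF[7]=5
  step 7: row=5, L[5]='l', prepend. Next row=LF[5]=4
  step 8: row=4, L[4]='t', prepend. Next row=LF[4]=10
  step 9: row=10, L[10]='o', prepend. Next row=LF[10]=8
  step 10: row=8, L[8]='o', prepend. Next row=LF[8]=6
  step 11: row=6, L[6]='f', prepend. Next row=LF[6]=3
Reversed output: footlooseD$

Answer: footlooseD$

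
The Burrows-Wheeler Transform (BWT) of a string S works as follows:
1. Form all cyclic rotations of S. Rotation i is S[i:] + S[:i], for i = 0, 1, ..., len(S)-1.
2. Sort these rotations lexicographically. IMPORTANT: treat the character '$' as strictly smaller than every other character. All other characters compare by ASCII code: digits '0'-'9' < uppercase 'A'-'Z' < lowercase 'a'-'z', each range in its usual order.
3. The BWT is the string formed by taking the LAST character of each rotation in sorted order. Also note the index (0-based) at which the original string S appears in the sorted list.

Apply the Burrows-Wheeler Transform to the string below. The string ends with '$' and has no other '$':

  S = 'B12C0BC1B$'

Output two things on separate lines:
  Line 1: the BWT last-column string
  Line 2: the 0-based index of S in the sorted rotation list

All 10 rotations (rotation i = S[i:]+S[:i]):
  rot[0] = B12C0BC1B$
  rot[1] = 12C0BC1B$B
  rot[2] = 2C0BC1B$B1
  rot[3] = C0BC1B$B12
  rot[4] = 0BC1B$B12C
  rot[5] = BC1B$B12C0
  rot[6] = C1B$B12C0B
  rot[7] = 1B$B12C0BC
  rot[8] = B$B12C0BC1
  rot[9] = $B12C0BC1B
Sorted (with $ < everything):
  sorted[0] = $B12C0BC1B  (last char: 'B')
  sorted[1] = 0BC1B$B12C  (last char: 'C')
  sorted[2] = 12C0BC1B$B  (last char: 'B')
  sorted[3] = 1B$B12C0BC  (last char: 'C')
  sorted[4] = 2C0BC1B$B1  (last char: '1')
  sorted[5] = B$B12C0BC1  (last char: '1')
  sorted[6] = B12C0BC1B$  (last char: '$')
  sorted[7] = BC1B$B12C0  (last char: '0')
  sorted[8] = C0BC1B$B12  (last char: '2')
  sorted[9] = C1B$B12C0B  (last char: 'B')
Last column: BCBC11$02B
Original string S is at sorted index 6

Answer: BCBC11$02B
6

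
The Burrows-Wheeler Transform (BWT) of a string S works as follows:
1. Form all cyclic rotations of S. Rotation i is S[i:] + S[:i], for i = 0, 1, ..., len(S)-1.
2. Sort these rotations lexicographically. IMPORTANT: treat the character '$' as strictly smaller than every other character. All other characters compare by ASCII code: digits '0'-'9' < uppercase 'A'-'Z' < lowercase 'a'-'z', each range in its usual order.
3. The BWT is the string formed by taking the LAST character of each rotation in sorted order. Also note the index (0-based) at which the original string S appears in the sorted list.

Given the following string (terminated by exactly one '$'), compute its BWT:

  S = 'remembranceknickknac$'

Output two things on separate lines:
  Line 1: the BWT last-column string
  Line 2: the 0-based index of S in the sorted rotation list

Answer: cnrmanicmrnckeeekakb$
20

Derivation:
All 21 rotations (rotation i = S[i:]+S[:i]):
  rot[0] = remembranceknickknac$
  rot[1] = emembranceknickknac$r
  rot[2] = membranceknickknac$re
  rot[3] = embranceknickknac$rem
  rot[4] = mbranceknickknac$reme
  rot[5] = branceknickknac$remem
  rot[6] = ranceknickknac$rememb
  rot[7] = anceknickknac$remembr
  rot[8] = nceknickknac$remembra
  rot[9] = ceknickknac$remembran
  rot[10] = eknickknac$remembranc
  rot[11] = knickknac$remembrance
  rot[12] = nickknac$remembrancek
  rot[13] = ickknac$remembrancekn
  rot[14] = ckknac$remembrancekni
  rot[15] = kknac$remembranceknic
  rot[16] = knac$remembranceknick
  rot[17] = nac$remembranceknickk
  rot[18] = ac$remembranceknickkn
  rot[19] = c$remembranceknickkna
  rot[20] = $remembranceknickknac
Sorted (with $ < everything):
  sorted[0] = $remembranceknickknac  (last char: 'c')
  sorted[1] = ac$remembranceknickkn  (last char: 'n')
  sorted[2] = anceknickknac$remembr  (last char: 'r')
  sorted[3] = branceknickknac$remem  (last char: 'm')
  sorted[4] = c$remembranceknickkna  (last char: 'a')
  sorted[5] = ceknickknac$remembran  (last char: 'n')
  sorted[6] = ckknac$remembrancekni  (last char: 'i')
  sorted[7] = eknickknac$remembranc  (last char: 'c')
  sorted[8] = embranceknickknac$rem  (last char: 'm')
  sorted[9] = emembranceknickknac$r  (last char: 'r')
  sorted[10] = ickknac$remembrancekn  (last char: 'n')
  sorted[11] = kknac$remembranceknic  (last char: 'c')
  sorted[12] = knac$remembranceknick  (last char: 'k')
  sorted[13] = knickknac$remembrance  (last char: 'e')
  sorted[14] = mbranceknickknac$reme  (last char: 'e')
  sorted[15] = membranceknickknac$re  (last char: 'e')
  sorted[16] = nac$remembranceknickk  (last char: 'k')
  sorted[17] = nceknickknac$remembra  (last char: 'a')
  sorted[18] = nickknac$remembrancek  (last char: 'k')
  sorted[19] = ranceknickknac$rememb  (last char: 'b')
  sorted[20] = remembranceknickknac$  (last char: '$')
Last column: cnrmanicmrnckeeekakb$
Original string S is at sorted index 20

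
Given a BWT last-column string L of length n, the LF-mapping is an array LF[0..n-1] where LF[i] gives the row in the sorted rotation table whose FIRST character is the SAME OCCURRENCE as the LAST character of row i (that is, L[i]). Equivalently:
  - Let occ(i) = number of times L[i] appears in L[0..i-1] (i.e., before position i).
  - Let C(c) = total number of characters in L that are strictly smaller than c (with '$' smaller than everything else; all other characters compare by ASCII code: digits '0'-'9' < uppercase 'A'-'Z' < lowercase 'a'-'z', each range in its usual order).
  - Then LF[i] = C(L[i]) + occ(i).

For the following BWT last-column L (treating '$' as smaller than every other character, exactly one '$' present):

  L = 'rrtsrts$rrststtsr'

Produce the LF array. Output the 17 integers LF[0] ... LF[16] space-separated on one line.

Char counts: '$':1, 'r':6, 's':5, 't':5
C (first-col start): C('$')=0, C('r')=1, C('s')=7, C('t')=12
L[0]='r': occ=0, LF[0]=C('r')+0=1+0=1
L[1]='r': occ=1, LF[1]=C('r')+1=1+1=2
L[2]='t': occ=0, LF[2]=C('t')+0=12+0=12
L[3]='s': occ=0, LF[3]=C('s')+0=7+0=7
L[4]='r': occ=2, LF[4]=C('r')+2=1+2=3
L[5]='t': occ=1, LF[5]=C('t')+1=12+1=13
L[6]='s': occ=1, LF[6]=C('s')+1=7+1=8
L[7]='$': occ=0, LF[7]=C('$')+0=0+0=0
L[8]='r': occ=3, LF[8]=C('r')+3=1+3=4
L[9]='r': occ=4, LF[9]=C('r')+4=1+4=5
L[10]='s': occ=2, LF[10]=C('s')+2=7+2=9
L[11]='t': occ=2, LF[11]=C('t')+2=12+2=14
L[12]='s': occ=3, LF[12]=C('s')+3=7+3=10
L[13]='t': occ=3, LF[13]=C('t')+3=12+3=15
L[14]='t': occ=4, LF[14]=C('t')+4=12+4=16
L[15]='s': occ=4, LF[15]=C('s')+4=7+4=11
L[16]='r': occ=5, LF[16]=C('r')+5=1+5=6

Answer: 1 2 12 7 3 13 8 0 4 5 9 14 10 15 16 11 6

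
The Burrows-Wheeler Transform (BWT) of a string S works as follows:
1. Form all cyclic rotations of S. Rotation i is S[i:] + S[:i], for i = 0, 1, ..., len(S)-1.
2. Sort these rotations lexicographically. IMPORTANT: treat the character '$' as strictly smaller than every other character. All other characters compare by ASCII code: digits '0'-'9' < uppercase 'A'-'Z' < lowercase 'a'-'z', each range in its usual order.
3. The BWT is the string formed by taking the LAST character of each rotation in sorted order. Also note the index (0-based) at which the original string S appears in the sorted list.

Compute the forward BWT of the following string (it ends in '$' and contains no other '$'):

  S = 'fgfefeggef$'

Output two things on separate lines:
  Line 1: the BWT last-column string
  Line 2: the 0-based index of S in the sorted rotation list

All 11 rotations (rotation i = S[i:]+S[:i]):
  rot[0] = fgfefeggef$
  rot[1] = gfefeggef$f
  rot[2] = fefeggef$fg
  rot[3] = efeggef$fgf
  rot[4] = feggef$fgfe
  rot[5] = eggef$fgfef
  rot[6] = ggef$fgfefe
  rot[7] = gef$fgfefeg
  rot[8] = ef$fgfefegg
  rot[9] = f$fgfefegge
  rot[10] = $fgfefeggef
Sorted (with $ < everything):
  sorted[0] = $fgfefeggef  (last char: 'f')
  sorted[1] = ef$fgfefegg  (last char: 'g')
  sorted[2] = efeggef$fgf  (last char: 'f')
  sorted[3] = eggef$fgfef  (last char: 'f')
  sorted[4] = f$fgfefegge  (last char: 'e')
  sorted[5] = fefeggef$fg  (last char: 'g')
  sorted[6] = feggef$fgfe  (last char: 'e')
  sorted[7] = fgfefeggef$  (last char: '$')
  sorted[8] = gef$fgfefeg  (last char: 'g')
  sorted[9] = gfefeggef$f  (last char: 'f')
  sorted[10] = ggef$fgfefe  (last char: 'e')
Last column: fgffege$gfe
Original string S is at sorted index 7

Answer: fgffege$gfe
7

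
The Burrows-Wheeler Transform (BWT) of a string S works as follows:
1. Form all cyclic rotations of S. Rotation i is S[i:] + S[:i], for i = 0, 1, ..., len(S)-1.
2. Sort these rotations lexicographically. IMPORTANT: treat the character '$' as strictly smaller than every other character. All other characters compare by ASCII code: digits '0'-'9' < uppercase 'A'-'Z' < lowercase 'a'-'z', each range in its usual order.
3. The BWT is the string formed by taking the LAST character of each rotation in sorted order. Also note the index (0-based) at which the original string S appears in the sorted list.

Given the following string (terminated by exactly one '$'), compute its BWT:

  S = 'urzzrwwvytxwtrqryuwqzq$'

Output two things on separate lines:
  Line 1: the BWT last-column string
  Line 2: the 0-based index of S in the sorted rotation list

Answer: qzrwtzquwy$ywuxwrtvrqzr
10

Derivation:
All 23 rotations (rotation i = S[i:]+S[:i]):
  rot[0] = urzzrwwvytxwtrqryuwqzq$
  rot[1] = rzzrwwvytxwtrqryuwqzq$u
  rot[2] = zzrwwvytxwtrqryuwqzq$ur
  rot[3] = zrwwvytxwtrqryuwqzq$urz
  rot[4] = rwwvytxwtrqryuwqzq$urzz
  rot[5] = wwvytxwtrqryuwqzq$urzzr
  rot[6] = wvytxwtrqryuwqzq$urzzrw
  rot[7] = vytxwtrqryuwqzq$urzzrww
  rot[8] = ytxwtrqryuwqzq$urzzrwwv
  rot[9] = txwtrqryuwqzq$urzzrwwvy
  rot[10] = xwtrqryuwqzq$urzzrwwvyt
  rot[11] = wtrqryuwqzq$urzzrwwvytx
  rot[12] = trqryuwqzq$urzzrwwvytxw
  rot[13] = rqryuwqzq$urzzrwwvytxwt
  rot[14] = qryuwqzq$urzzrwwvytxwtr
  rot[15] = ryuwqzq$urzzrwwvytxwtrq
  rot[16] = yuwqzq$urzzrwwvytxwtrqr
  rot[17] = uwqzq$urzzrwwvytxwtrqry
  rot[18] = wqzq$urzzrwwvytxwtrqryu
  rot[19] = qzq$urzzrwwvytxwtrqryuw
  rot[20] = zq$urzzrwwvytxwtrqryuwq
  rot[21] = q$urzzrwwvytxwtrqryuwqz
  rot[22] = $urzzrwwvytxwtrqryuwqzq
Sorted (with $ < everything):
  sorted[0] = $urzzrwwvytxwtrqryuwqzq  (last char: 'q')
  sorted[1] = q$urzzrwwvytxwtrqryuwqz  (last char: 'z')
  sorted[2] = qryuwqzq$urzzrwwvytxwtr  (last char: 'r')
  sorted[3] = qzq$urzzrwwvytxwtrqryuw  (last char: 'w')
  sorted[4] = rqryuwqzq$urzzrwwvytxwt  (last char: 't')
  sorted[5] = rwwvytxwtrqryuwqzq$urzz  (last char: 'z')
  sorted[6] = ryuwqzq$urzzrwwvytxwtrq  (last char: 'q')
  sorted[7] = rzzrwwvytxwtrqryuwqzq$u  (last char: 'u')
  sorted[8] = trqryuwqzq$urzzrwwvytxw  (last char: 'w')
  sorted[9] = txwtrqryuwqzq$urzzrwwvy  (last char: 'y')
  sorted[10] = urzzrwwvytxwtrqryuwqzq$  (last char: '$')
  sorted[11] = uwqzq$urzzrwwvytxwtrqry  (last char: 'y')
  sorted[12] = vytxwtrqryuwqzq$urzzrww  (last char: 'w')
  sorted[13] = wqzq$urzzrwwvytxwtrqryu  (last char: 'u')
  sorted[14] = wtrqryuwqzq$urzzrwwvytx  (last char: 'x')
  sorted[15] = wvytxwtrqryuwqzq$urzzrw  (last char: 'w')
  sorted[16] = wwvytxwtrqryuwqzq$urzzr  (last char: 'r')
  sorted[17] = xwtrqryuwqzq$urzzrwwvyt  (last char: 't')
  sorted[18] = ytxwtrqryuwqzq$urzzrwwv  (last char: 'v')
  sorted[19] = yuwqzq$urzzrwwvytxwtrqr  (last char: 'r')
  sorted[20] = zq$urzzrwwvytxwtrqryuwq  (last char: 'q')
  sorted[21] = zrwwvytxwtrqryuwqzq$urz  (last char: 'z')
  sorted[22] = zzrwwvytxwtrqryuwqzq$ur  (last char: 'r')
Last column: qzrwtzquwy$ywuxwrtvrqzr
Original string S is at sorted index 10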